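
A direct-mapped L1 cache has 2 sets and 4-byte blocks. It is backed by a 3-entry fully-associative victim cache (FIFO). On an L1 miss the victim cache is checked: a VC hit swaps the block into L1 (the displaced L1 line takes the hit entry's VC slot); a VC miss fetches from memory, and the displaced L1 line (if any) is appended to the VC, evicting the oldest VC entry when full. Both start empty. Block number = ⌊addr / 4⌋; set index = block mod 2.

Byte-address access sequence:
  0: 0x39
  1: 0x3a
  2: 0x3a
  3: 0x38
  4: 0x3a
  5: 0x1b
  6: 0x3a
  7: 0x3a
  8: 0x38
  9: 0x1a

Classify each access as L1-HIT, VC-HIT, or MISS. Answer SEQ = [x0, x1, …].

#0 0x39→b14/s0 MISS; vc=[]
#1 0x3a→b14/s0 L1-HIT; vc=[]
#2 0x3a→b14/s0 L1-HIT; vc=[]
#3 0x38→b14/s0 L1-HIT; vc=[]
#4 0x3a→b14/s0 L1-HIT; vc=[]
#5 0x1b→b6/s0 MISS; vc=[14]
#6 0x3a→b14/s0 VC-HIT; vc=[6]
#7 0x3a→b14/s0 L1-HIT; vc=[6]
#8 0x38→b14/s0 L1-HIT; vc=[6]
#9 0x1a→b6/s0 VC-HIT; vc=[14]

SEQ = [MISS, L1-HIT, L1-HIT, L1-HIT, L1-HIT, MISS, VC-HIT, L1-HIT, L1-HIT, VC-HIT]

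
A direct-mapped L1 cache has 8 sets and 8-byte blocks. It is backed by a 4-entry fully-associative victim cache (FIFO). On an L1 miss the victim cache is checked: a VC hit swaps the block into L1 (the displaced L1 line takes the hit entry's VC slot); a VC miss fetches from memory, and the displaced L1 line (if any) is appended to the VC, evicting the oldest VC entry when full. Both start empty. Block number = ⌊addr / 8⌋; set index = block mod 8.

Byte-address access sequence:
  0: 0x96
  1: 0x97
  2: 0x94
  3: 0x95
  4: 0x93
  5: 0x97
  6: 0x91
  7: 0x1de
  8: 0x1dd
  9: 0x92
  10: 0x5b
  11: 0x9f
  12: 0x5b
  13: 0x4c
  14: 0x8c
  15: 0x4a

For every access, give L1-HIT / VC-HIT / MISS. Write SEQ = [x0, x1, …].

0: 0x96 (blk 18, set 2) → MISS  vc=[]
1: 0x97 (blk 18, set 2) → L1-HIT  vc=[]
2: 0x94 (blk 18, set 2) → L1-HIT  vc=[]
3: 0x95 (blk 18, set 2) → L1-HIT  vc=[]
4: 0x93 (blk 18, set 2) → L1-HIT  vc=[]
5: 0x97 (blk 18, set 2) → L1-HIT  vc=[]
6: 0x91 (blk 18, set 2) → L1-HIT  vc=[]
7: 0x1de (blk 59, set 3) → MISS  vc=[]
8: 0x1dd (blk 59, set 3) → L1-HIT  vc=[]
9: 0x92 (blk 18, set 2) → L1-HIT  vc=[]
10: 0x5b (blk 11, set 3) → MISS  vc=[59]
11: 0x9f (blk 19, set 3) → MISS  vc=[59, 11]
12: 0x5b (blk 11, set 3) → VC-HIT  vc=[59, 19]
13: 0x4c (blk 9, set 1) → MISS  vc=[59, 19]
14: 0x8c (blk 17, set 1) → MISS  vc=[59, 19, 9]
15: 0x4a (blk 9, set 1) → VC-HIT  vc=[59, 19, 17]

SEQ = [MISS, L1-HIT, L1-HIT, L1-HIT, L1-HIT, L1-HIT, L1-HIT, MISS, L1-HIT, L1-HIT, MISS, MISS, VC-HIT, MISS, MISS, VC-HIT]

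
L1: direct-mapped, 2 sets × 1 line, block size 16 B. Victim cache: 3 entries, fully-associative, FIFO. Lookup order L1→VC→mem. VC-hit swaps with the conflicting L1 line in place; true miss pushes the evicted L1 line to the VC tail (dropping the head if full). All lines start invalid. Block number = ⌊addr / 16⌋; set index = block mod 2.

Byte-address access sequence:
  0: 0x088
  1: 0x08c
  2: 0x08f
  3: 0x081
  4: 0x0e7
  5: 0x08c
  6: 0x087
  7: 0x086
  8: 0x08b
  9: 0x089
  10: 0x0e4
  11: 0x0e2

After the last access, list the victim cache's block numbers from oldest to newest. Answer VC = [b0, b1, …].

0: 0x88 (blk 8, set 0) → MISS  vc=[]
1: 0x8c (blk 8, set 0) → L1-HIT  vc=[]
2: 0x8f (blk 8, set 0) → L1-HIT  vc=[]
3: 0x81 (blk 8, set 0) → L1-HIT  vc=[]
4: 0xe7 (blk 14, set 0) → MISS  vc=[8]
5: 0x8c (blk 8, set 0) → VC-HIT  vc=[14]
6: 0x87 (blk 8, set 0) → L1-HIT  vc=[14]
7: 0x86 (blk 8, set 0) → L1-HIT  vc=[14]
8: 0x8b (blk 8, set 0) → L1-HIT  vc=[14]
9: 0x89 (blk 8, set 0) → L1-HIT  vc=[14]
10: 0xe4 (blk 14, set 0) → VC-HIT  vc=[8]
11: 0xe2 (blk 14, set 0) → L1-HIT  vc=[8]

VC = [8]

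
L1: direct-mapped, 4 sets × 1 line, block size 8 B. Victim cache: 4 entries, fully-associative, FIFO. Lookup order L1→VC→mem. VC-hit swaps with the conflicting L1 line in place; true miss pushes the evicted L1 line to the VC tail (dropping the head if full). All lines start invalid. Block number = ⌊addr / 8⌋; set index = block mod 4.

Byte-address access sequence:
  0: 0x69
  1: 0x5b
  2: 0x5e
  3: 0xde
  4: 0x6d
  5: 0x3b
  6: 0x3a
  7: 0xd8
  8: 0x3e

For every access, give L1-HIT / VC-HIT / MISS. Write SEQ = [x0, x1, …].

SEQ = [MISS, MISS, L1-HIT, MISS, L1-HIT, MISS, L1-HIT, VC-HIT, VC-HIT]

#0 0x69→b13/s1 MISS; vc=[]
#1 0x5b→b11/s3 MISS; vc=[]
#2 0x5e→b11/s3 L1-HIT; vc=[]
#3 0xde→b27/s3 MISS; vc=[11]
#4 0x6d→b13/s1 L1-HIT; vc=[11]
#5 0x3b→b7/s3 MISS; vc=[11,27]
#6 0x3a→b7/s3 L1-HIT; vc=[11,27]
#7 0xd8→b27/s3 VC-HIT; vc=[11,7]
#8 0x3e→b7/s3 VC-HIT; vc=[11,27]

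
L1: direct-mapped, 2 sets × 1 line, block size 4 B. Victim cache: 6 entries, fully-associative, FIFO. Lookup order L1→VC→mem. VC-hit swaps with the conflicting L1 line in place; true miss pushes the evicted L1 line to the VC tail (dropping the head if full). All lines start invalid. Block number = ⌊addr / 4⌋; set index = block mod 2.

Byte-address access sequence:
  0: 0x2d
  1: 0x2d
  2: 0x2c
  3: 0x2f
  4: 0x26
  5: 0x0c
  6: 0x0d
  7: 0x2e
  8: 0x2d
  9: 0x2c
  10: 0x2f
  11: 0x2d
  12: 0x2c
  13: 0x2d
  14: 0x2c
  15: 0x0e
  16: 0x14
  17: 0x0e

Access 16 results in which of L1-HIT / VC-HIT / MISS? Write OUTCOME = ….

#0 0x2d→b11/s1 MISS; vc=[]
#1 0x2d→b11/s1 L1-HIT; vc=[]
#2 0x2c→b11/s1 L1-HIT; vc=[]
#3 0x2f→b11/s1 L1-HIT; vc=[]
#4 0x26→b9/s1 MISS; vc=[11]
#5 0xc→b3/s1 MISS; vc=[11,9]
#6 0xd→b3/s1 L1-HIT; vc=[11,9]
#7 0x2e→b11/s1 VC-HIT; vc=[3,9]
#8 0x2d→b11/s1 L1-HIT; vc=[3,9]
#9 0x2c→b11/s1 L1-HIT; vc=[3,9]
#10 0x2f→b11/s1 L1-HIT; vc=[3,9]
#11 0x2d→b11/s1 L1-HIT; vc=[3,9]
#12 0x2c→b11/s1 L1-HIT; vc=[3,9]
#13 0x2d→b11/s1 L1-HIT; vc=[3,9]
#14 0x2c→b11/s1 L1-HIT; vc=[3,9]
#15 0xe→b3/s1 VC-HIT; vc=[11,9]
#16 0x14→b5/s1 MISS; vc=[11,9,3]
#17 0xe→b3/s1 VC-HIT; vc=[11,9,5]

OUTCOME = MISS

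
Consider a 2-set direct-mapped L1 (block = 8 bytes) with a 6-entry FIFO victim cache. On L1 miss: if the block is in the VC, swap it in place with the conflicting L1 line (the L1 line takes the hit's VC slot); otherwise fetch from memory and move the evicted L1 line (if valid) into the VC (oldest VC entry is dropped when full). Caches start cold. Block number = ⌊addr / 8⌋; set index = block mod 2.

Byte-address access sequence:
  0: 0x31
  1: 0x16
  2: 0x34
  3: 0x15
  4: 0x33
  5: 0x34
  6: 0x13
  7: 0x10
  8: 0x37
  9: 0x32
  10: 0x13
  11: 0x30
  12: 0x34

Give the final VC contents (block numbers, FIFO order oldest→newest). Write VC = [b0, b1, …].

0: 0x31 (blk 6, set 0) → MISS  vc=[]
1: 0x16 (blk 2, set 0) → MISS  vc=[6]
2: 0x34 (blk 6, set 0) → VC-HIT  vc=[2]
3: 0x15 (blk 2, set 0) → VC-HIT  vc=[6]
4: 0x33 (blk 6, set 0) → VC-HIT  vc=[2]
5: 0x34 (blk 6, set 0) → L1-HIT  vc=[2]
6: 0x13 (blk 2, set 0) → VC-HIT  vc=[6]
7: 0x10 (blk 2, set 0) → L1-HIT  vc=[6]
8: 0x37 (blk 6, set 0) → VC-HIT  vc=[2]
9: 0x32 (blk 6, set 0) → L1-HIT  vc=[2]
10: 0x13 (blk 2, set 0) → VC-HIT  vc=[6]
11: 0x30 (blk 6, set 0) → VC-HIT  vc=[2]
12: 0x34 (blk 6, set 0) → L1-HIT  vc=[2]

VC = [2]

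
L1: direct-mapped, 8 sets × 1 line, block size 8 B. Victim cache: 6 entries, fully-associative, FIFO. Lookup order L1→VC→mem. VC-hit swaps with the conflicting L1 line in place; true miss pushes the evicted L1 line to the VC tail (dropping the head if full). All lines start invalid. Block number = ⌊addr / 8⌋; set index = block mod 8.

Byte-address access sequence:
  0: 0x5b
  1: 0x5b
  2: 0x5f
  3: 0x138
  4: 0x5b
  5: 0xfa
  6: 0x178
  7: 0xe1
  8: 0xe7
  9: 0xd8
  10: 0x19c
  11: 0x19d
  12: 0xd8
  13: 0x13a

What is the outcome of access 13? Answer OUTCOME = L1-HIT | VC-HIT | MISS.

#0 0x5b→b11/s3 MISS; vc=[]
#1 0x5b→b11/s3 L1-HIT; vc=[]
#2 0x5f→b11/s3 L1-HIT; vc=[]
#3 0x138→b39/s7 MISS; vc=[]
#4 0x5b→b11/s3 L1-HIT; vc=[]
#5 0xfa→b31/s7 MISS; vc=[39]
#6 0x178→b47/s7 MISS; vc=[39,31]
#7 0xe1→b28/s4 MISS; vc=[39,31]
#8 0xe7→b28/s4 L1-HIT; vc=[39,31]
#9 0xd8→b27/s3 MISS; vc=[39,31,11]
#10 0x19c→b51/s3 MISS; vc=[39,31,11,27]
#11 0x19d→b51/s3 L1-HIT; vc=[39,31,11,27]
#12 0xd8→b27/s3 VC-HIT; vc=[39,31,11,51]
#13 0x13a→b39/s7 VC-HIT; vc=[47,31,11,51]

OUTCOME = VC-HIT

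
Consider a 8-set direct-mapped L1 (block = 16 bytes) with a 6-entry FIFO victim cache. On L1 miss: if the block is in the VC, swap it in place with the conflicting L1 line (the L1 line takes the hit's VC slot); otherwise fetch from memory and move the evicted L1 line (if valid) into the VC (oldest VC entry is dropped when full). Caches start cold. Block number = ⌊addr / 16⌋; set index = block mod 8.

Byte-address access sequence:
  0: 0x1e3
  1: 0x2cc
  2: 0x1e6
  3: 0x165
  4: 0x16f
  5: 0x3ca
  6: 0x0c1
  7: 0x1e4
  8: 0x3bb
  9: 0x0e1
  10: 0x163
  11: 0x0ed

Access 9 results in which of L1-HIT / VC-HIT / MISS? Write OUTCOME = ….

OUTCOME = MISS

0: 0x1e3 (blk 30, set 6) → MISS  vc=[]
1: 0x2cc (blk 44, set 4) → MISS  vc=[]
2: 0x1e6 (blk 30, set 6) → L1-HIT  vc=[]
3: 0x165 (blk 22, set 6) → MISS  vc=[30]
4: 0x16f (blk 22, set 6) → L1-HIT  vc=[30]
5: 0x3ca (blk 60, set 4) → MISS  vc=[30, 44]
6: 0xc1 (blk 12, set 4) → MISS  vc=[30, 44, 60]
7: 0x1e4 (blk 30, set 6) → VC-HIT  vc=[22, 44, 60]
8: 0x3bb (blk 59, set 3) → MISS  vc=[22, 44, 60]
9: 0xe1 (blk 14, set 6) → MISS  vc=[22, 44, 60, 30]
10: 0x163 (blk 22, set 6) → VC-HIT  vc=[14, 44, 60, 30]
11: 0xed (blk 14, set 6) → VC-HIT  vc=[22, 44, 60, 30]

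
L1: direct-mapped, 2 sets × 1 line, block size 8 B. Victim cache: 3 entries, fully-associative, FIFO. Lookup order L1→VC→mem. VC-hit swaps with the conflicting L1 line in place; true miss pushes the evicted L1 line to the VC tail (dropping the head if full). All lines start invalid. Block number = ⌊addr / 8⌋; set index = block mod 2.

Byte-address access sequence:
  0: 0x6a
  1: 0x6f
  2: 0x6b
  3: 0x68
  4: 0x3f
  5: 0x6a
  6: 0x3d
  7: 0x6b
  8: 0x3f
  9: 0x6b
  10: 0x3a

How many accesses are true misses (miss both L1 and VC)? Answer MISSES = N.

MISSES = 2

#0 0x6a→b13/s1 MISS; vc=[]
#1 0x6f→b13/s1 L1-HIT; vc=[]
#2 0x6b→b13/s1 L1-HIT; vc=[]
#3 0x68→b13/s1 L1-HIT; vc=[]
#4 0x3f→b7/s1 MISS; vc=[13]
#5 0x6a→b13/s1 VC-HIT; vc=[7]
#6 0x3d→b7/s1 VC-HIT; vc=[13]
#7 0x6b→b13/s1 VC-HIT; vc=[7]
#8 0x3f→b7/s1 VC-HIT; vc=[13]
#9 0x6b→b13/s1 VC-HIT; vc=[7]
#10 0x3a→b7/s1 VC-HIT; vc=[13]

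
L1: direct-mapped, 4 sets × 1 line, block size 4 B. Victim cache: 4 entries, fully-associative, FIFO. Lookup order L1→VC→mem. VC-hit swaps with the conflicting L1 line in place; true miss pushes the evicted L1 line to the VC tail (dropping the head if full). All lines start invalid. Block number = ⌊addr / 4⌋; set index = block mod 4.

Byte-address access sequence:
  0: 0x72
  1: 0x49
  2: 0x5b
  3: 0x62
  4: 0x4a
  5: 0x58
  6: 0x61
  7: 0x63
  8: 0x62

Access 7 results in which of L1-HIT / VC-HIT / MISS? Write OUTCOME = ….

OUTCOME = L1-HIT

0: 0x72 (blk 28, set 0) → MISS  vc=[]
1: 0x49 (blk 18, set 2) → MISS  vc=[]
2: 0x5b (blk 22, set 2) → MISS  vc=[18]
3: 0x62 (blk 24, set 0) → MISS  vc=[18, 28]
4: 0x4a (blk 18, set 2) → VC-HIT  vc=[22, 28]
5: 0x58 (blk 22, set 2) → VC-HIT  vc=[18, 28]
6: 0x61 (blk 24, set 0) → L1-HIT  vc=[18, 28]
7: 0x63 (blk 24, set 0) → L1-HIT  vc=[18, 28]
8: 0x62 (blk 24, set 0) → L1-HIT  vc=[18, 28]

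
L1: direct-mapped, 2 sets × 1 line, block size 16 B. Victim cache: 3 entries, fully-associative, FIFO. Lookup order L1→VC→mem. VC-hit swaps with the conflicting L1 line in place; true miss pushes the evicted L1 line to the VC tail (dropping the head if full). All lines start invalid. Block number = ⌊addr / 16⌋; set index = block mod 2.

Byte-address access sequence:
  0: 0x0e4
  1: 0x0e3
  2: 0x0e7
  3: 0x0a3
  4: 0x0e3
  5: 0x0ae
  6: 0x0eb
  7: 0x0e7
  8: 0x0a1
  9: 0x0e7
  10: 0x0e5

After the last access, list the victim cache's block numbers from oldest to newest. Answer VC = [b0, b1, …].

VC = [10]

  [0] addr=0xe4 blk=14 s=0: MISS | VC []
  [1] addr=0xe3 blk=14 s=0: L1-HIT | VC []
  [2] addr=0xe7 blk=14 s=0: L1-HIT | VC []
  [3] addr=0xa3 blk=10 s=0: MISS | VC [14]
  [4] addr=0xe3 blk=14 s=0: VC-HIT | VC [10]
  [5] addr=0xae blk=10 s=0: VC-HIT | VC [14]
  [6] addr=0xeb blk=14 s=0: VC-HIT | VC [10]
  [7] addr=0xe7 blk=14 s=0: L1-HIT | VC [10]
  [8] addr=0xa1 blk=10 s=0: VC-HIT | VC [14]
  [9] addr=0xe7 blk=14 s=0: VC-HIT | VC [10]
  [10] addr=0xe5 blk=14 s=0: L1-HIT | VC [10]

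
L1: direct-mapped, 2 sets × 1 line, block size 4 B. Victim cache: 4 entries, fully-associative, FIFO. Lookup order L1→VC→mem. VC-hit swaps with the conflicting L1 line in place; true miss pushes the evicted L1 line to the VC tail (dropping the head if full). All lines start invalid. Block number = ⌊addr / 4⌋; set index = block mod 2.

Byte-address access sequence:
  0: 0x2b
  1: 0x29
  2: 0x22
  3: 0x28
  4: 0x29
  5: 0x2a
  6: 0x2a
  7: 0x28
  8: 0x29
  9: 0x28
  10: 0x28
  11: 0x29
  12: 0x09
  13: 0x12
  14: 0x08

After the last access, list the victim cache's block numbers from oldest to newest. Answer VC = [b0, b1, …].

#0 0x2b→b10/s0 MISS; vc=[]
#1 0x29→b10/s0 L1-HIT; vc=[]
#2 0x22→b8/s0 MISS; vc=[10]
#3 0x28→b10/s0 VC-HIT; vc=[8]
#4 0x29→b10/s0 L1-HIT; vc=[8]
#5 0x2a→b10/s0 L1-HIT; vc=[8]
#6 0x2a→b10/s0 L1-HIT; vc=[8]
#7 0x28→b10/s0 L1-HIT; vc=[8]
#8 0x29→b10/s0 L1-HIT; vc=[8]
#9 0x28→b10/s0 L1-HIT; vc=[8]
#10 0x28→b10/s0 L1-HIT; vc=[8]
#11 0x29→b10/s0 L1-HIT; vc=[8]
#12 0x9→b2/s0 MISS; vc=[8,10]
#13 0x12→b4/s0 MISS; vc=[8,10,2]
#14 0x8→b2/s0 VC-HIT; vc=[8,10,4]

VC = [8, 10, 4]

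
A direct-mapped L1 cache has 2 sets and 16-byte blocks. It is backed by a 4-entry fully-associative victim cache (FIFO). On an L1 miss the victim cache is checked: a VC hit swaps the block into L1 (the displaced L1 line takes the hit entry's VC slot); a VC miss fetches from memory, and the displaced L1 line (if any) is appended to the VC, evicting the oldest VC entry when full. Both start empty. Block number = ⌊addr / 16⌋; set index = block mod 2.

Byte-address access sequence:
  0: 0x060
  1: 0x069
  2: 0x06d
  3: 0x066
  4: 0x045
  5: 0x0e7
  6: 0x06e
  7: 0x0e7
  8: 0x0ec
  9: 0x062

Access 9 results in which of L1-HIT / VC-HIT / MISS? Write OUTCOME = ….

0: 0x60 (blk 6, set 0) → MISS  vc=[]
1: 0x69 (blk 6, set 0) → L1-HIT  vc=[]
2: 0x6d (blk 6, set 0) → L1-HIT  vc=[]
3: 0x66 (blk 6, set 0) → L1-HIT  vc=[]
4: 0x45 (blk 4, set 0) → MISS  vc=[6]
5: 0xe7 (blk 14, set 0) → MISS  vc=[6, 4]
6: 0x6e (blk 6, set 0) → VC-HIT  vc=[14, 4]
7: 0xe7 (blk 14, set 0) → VC-HIT  vc=[6, 4]
8: 0xec (blk 14, set 0) → L1-HIT  vc=[6, 4]
9: 0x62 (blk 6, set 0) → VC-HIT  vc=[14, 4]

OUTCOME = VC-HIT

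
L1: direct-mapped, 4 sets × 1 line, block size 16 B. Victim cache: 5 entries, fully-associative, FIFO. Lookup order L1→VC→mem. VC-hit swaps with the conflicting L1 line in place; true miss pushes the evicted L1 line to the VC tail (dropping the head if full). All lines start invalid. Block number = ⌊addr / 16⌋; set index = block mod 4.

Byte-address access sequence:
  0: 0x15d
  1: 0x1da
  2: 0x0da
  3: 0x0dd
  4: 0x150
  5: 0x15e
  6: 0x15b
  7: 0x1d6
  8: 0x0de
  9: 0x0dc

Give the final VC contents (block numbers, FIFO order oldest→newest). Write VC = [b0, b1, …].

VC = [29, 21]

0: 0x15d (blk 21, set 1) → MISS  vc=[]
1: 0x1da (blk 29, set 1) → MISS  vc=[21]
2: 0xda (blk 13, set 1) → MISS  vc=[21, 29]
3: 0xdd (blk 13, set 1) → L1-HIT  vc=[21, 29]
4: 0x150 (blk 21, set 1) → VC-HIT  vc=[13, 29]
5: 0x15e (blk 21, set 1) → L1-HIT  vc=[13, 29]
6: 0x15b (blk 21, set 1) → L1-HIT  vc=[13, 29]
7: 0x1d6 (blk 29, set 1) → VC-HIT  vc=[13, 21]
8: 0xde (blk 13, set 1) → VC-HIT  vc=[29, 21]
9: 0xdc (blk 13, set 1) → L1-HIT  vc=[29, 21]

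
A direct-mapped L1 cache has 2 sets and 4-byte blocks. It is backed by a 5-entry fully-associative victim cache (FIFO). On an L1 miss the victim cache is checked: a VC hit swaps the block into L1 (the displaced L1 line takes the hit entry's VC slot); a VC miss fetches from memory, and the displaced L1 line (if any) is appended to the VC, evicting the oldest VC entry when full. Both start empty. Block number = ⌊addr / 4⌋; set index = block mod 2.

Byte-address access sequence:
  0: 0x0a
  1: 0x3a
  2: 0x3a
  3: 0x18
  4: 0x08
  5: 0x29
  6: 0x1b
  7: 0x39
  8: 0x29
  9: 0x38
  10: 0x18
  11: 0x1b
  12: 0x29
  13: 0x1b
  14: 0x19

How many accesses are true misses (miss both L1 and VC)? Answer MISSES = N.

#0 0xa→b2/s0 MISS; vc=[]
#1 0x3a→b14/s0 MISS; vc=[2]
#2 0x3a→b14/s0 L1-HIT; vc=[2]
#3 0x18→b6/s0 MISS; vc=[2,14]
#4 0x8→b2/s0 VC-HIT; vc=[6,14]
#5 0x29→b10/s0 MISS; vc=[6,14,2]
#6 0x1b→b6/s0 VC-HIT; vc=[10,14,2]
#7 0x39→b14/s0 VC-HIT; vc=[10,6,2]
#8 0x29→b10/s0 VC-HIT; vc=[14,6,2]
#9 0x38→b14/s0 VC-HIT; vc=[10,6,2]
#10 0x18→b6/s0 VC-HIT; vc=[10,14,2]
#11 0x1b→b6/s0 L1-HIT; vc=[10,14,2]
#12 0x29→b10/s0 VC-HIT; vc=[6,14,2]
#13 0x1b→b6/s0 VC-HIT; vc=[10,14,2]
#14 0x19→b6/s0 L1-HIT; vc=[10,14,2]

MISSES = 4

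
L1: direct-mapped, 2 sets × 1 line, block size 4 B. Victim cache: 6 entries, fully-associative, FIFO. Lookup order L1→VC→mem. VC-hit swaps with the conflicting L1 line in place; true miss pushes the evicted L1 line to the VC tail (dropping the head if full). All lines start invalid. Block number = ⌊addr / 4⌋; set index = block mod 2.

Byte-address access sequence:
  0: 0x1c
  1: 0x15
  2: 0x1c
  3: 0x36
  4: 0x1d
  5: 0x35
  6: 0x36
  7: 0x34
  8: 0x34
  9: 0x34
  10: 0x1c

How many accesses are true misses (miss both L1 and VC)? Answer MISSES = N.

  [0] addr=0x1c blk=7 s=1: MISS | VC []
  [1] addr=0x15 blk=5 s=1: MISS | VC [7]
  [2] addr=0x1c blk=7 s=1: VC-HIT | VC [5]
  [3] addr=0x36 blk=13 s=1: MISS | VC [5, 7]
  [4] addr=0x1d blk=7 s=1: VC-HIT | VC [5, 13]
  [5] addr=0x35 blk=13 s=1: VC-HIT | VC [5, 7]
  [6] addr=0x36 blk=13 s=1: L1-HIT | VC [5, 7]
  [7] addr=0x34 blk=13 s=1: L1-HIT | VC [5, 7]
  [8] addr=0x34 blk=13 s=1: L1-HIT | VC [5, 7]
  [9] addr=0x34 blk=13 s=1: L1-HIT | VC [5, 7]
  [10] addr=0x1c blk=7 s=1: VC-HIT | VC [5, 13]

MISSES = 3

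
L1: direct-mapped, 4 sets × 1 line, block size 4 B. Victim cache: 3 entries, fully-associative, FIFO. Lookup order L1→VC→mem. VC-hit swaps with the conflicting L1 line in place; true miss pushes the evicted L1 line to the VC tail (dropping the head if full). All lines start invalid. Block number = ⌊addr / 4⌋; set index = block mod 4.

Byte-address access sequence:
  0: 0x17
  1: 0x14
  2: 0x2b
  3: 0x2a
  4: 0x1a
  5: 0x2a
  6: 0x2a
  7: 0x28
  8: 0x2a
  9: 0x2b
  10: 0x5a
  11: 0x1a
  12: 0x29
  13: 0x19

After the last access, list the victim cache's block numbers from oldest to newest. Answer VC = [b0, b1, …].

0: 0x17 (blk 5, set 1) → MISS  vc=[]
1: 0x14 (blk 5, set 1) → L1-HIT  vc=[]
2: 0x2b (blk 10, set 2) → MISS  vc=[]
3: 0x2a (blk 10, set 2) → L1-HIT  vc=[]
4: 0x1a (blk 6, set 2) → MISS  vc=[10]
5: 0x2a (blk 10, set 2) → VC-HIT  vc=[6]
6: 0x2a (blk 10, set 2) → L1-HIT  vc=[6]
7: 0x28 (blk 10, set 2) → L1-HIT  vc=[6]
8: 0x2a (blk 10, set 2) → L1-HIT  vc=[6]
9: 0x2b (blk 10, set 2) → L1-HIT  vc=[6]
10: 0x5a (blk 22, set 2) → MISS  vc=[6, 10]
11: 0x1a (blk 6, set 2) → VC-HIT  vc=[22, 10]
12: 0x29 (blk 10, set 2) → VC-HIT  vc=[22, 6]
13: 0x19 (blk 6, set 2) → VC-HIT  vc=[22, 10]

VC = [22, 10]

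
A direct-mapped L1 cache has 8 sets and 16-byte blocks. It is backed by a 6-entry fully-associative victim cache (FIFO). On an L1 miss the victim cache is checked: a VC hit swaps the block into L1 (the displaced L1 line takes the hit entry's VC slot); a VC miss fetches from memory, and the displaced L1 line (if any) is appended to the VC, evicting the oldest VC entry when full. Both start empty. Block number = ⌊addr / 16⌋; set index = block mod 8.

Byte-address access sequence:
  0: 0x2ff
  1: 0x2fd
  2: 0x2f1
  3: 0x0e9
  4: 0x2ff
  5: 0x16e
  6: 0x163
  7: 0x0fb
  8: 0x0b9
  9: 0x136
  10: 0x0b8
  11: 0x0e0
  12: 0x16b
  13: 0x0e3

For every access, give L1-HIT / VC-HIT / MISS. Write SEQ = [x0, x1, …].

0: 0x2ff (blk 47, set 7) → MISS  vc=[]
1: 0x2fd (blk 47, set 7) → L1-HIT  vc=[]
2: 0x2f1 (blk 47, set 7) → L1-HIT  vc=[]
3: 0xe9 (blk 14, set 6) → MISS  vc=[]
4: 0x2ff (blk 47, set 7) → L1-HIT  vc=[]
5: 0x16e (blk 22, set 6) → MISS  vc=[14]
6: 0x163 (blk 22, set 6) → L1-HIT  vc=[14]
7: 0xfb (blk 15, set 7) → MISS  vc=[14, 47]
8: 0xb9 (blk 11, set 3) → MISS  vc=[14, 47]
9: 0x136 (blk 19, set 3) → MISS  vc=[14, 47, 11]
10: 0xb8 (blk 11, set 3) → VC-HIT  vc=[14, 47, 19]
11: 0xe0 (blk 14, set 6) → VC-HIT  vc=[22, 47, 19]
12: 0x16b (blk 22, set 6) → VC-HIT  vc=[14, 47, 19]
13: 0xe3 (blk 14, set 6) → VC-HIT  vc=[22, 47, 19]

SEQ = [MISS, L1-HIT, L1-HIT, MISS, L1-HIT, MISS, L1-HIT, MISS, MISS, MISS, VC-HIT, VC-HIT, VC-HIT, VC-HIT]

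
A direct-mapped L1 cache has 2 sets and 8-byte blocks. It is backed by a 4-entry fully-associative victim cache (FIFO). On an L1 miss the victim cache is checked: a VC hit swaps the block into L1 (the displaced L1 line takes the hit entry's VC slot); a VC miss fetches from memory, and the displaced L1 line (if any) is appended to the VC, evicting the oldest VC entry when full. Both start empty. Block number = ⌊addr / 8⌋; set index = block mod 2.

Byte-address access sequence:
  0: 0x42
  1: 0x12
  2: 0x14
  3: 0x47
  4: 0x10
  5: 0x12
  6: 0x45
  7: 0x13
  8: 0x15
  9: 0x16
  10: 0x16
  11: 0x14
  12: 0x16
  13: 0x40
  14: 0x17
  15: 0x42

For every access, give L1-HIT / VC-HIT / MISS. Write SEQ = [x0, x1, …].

SEQ = [MISS, MISS, L1-HIT, VC-HIT, VC-HIT, L1-HIT, VC-HIT, VC-HIT, L1-HIT, L1-HIT, L1-HIT, L1-HIT, L1-HIT, VC-HIT, VC-HIT, VC-HIT]

0: 0x42 (blk 8, set 0) → MISS  vc=[]
1: 0x12 (blk 2, set 0) → MISS  vc=[8]
2: 0x14 (blk 2, set 0) → L1-HIT  vc=[8]
3: 0x47 (blk 8, set 0) → VC-HIT  vc=[2]
4: 0x10 (blk 2, set 0) → VC-HIT  vc=[8]
5: 0x12 (blk 2, set 0) → L1-HIT  vc=[8]
6: 0x45 (blk 8, set 0) → VC-HIT  vc=[2]
7: 0x13 (blk 2, set 0) → VC-HIT  vc=[8]
8: 0x15 (blk 2, set 0) → L1-HIT  vc=[8]
9: 0x16 (blk 2, set 0) → L1-HIT  vc=[8]
10: 0x16 (blk 2, set 0) → L1-HIT  vc=[8]
11: 0x14 (blk 2, set 0) → L1-HIT  vc=[8]
12: 0x16 (blk 2, set 0) → L1-HIT  vc=[8]
13: 0x40 (blk 8, set 0) → VC-HIT  vc=[2]
14: 0x17 (blk 2, set 0) → VC-HIT  vc=[8]
15: 0x42 (blk 8, set 0) → VC-HIT  vc=[2]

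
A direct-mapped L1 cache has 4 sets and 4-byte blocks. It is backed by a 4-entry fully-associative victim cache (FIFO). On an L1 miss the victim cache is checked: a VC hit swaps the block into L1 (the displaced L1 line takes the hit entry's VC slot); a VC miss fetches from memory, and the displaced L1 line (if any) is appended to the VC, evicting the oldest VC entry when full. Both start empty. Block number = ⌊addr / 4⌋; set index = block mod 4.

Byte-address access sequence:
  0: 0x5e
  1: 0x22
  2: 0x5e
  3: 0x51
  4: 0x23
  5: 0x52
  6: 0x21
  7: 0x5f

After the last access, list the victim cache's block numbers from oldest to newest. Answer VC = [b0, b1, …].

VC = [20]

#0 0x5e→b23/s3 MISS; vc=[]
#1 0x22→b8/s0 MISS; vc=[]
#2 0x5e→b23/s3 L1-HIT; vc=[]
#3 0x51→b20/s0 MISS; vc=[8]
#4 0x23→b8/s0 VC-HIT; vc=[20]
#5 0x52→b20/s0 VC-HIT; vc=[8]
#6 0x21→b8/s0 VC-HIT; vc=[20]
#7 0x5f→b23/s3 L1-HIT; vc=[20]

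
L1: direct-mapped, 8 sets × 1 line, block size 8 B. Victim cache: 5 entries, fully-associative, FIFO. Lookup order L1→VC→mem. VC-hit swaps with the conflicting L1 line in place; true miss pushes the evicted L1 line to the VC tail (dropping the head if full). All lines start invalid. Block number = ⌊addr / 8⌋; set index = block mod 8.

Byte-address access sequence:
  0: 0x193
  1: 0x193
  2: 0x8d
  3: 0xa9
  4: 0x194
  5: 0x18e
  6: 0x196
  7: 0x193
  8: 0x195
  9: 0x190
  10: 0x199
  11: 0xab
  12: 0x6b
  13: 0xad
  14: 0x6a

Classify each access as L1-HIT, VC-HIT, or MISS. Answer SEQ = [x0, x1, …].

#0 0x193→b50/s2 MISS; vc=[]
#1 0x193→b50/s2 L1-HIT; vc=[]
#2 0x8d→b17/s1 MISS; vc=[]
#3 0xa9→b21/s5 MISS; vc=[]
#4 0x194→b50/s2 L1-HIT; vc=[]
#5 0x18e→b49/s1 MISS; vc=[17]
#6 0x196→b50/s2 L1-HIT; vc=[17]
#7 0x193→b50/s2 L1-HIT; vc=[17]
#8 0x195→b50/s2 L1-HIT; vc=[17]
#9 0x190→b50/s2 L1-HIT; vc=[17]
#10 0x199→b51/s3 MISS; vc=[17]
#11 0xab→b21/s5 L1-HIT; vc=[17]
#12 0x6b→b13/s5 MISS; vc=[17,21]
#13 0xad→b21/s5 VC-HIT; vc=[17,13]
#14 0x6a→b13/s5 VC-HIT; vc=[17,21]

SEQ = [MISS, L1-HIT, MISS, MISS, L1-HIT, MISS, L1-HIT, L1-HIT, L1-HIT, L1-HIT, MISS, L1-HIT, MISS, VC-HIT, VC-HIT]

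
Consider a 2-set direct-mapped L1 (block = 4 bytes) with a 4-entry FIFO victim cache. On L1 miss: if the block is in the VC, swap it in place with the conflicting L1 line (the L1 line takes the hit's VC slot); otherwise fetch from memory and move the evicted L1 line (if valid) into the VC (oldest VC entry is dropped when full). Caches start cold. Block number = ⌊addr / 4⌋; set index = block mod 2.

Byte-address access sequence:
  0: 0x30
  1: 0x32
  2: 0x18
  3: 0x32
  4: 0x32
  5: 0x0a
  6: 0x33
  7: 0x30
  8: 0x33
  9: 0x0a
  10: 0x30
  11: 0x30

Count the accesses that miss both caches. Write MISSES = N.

0: 0x30 (blk 12, set 0) → MISS  vc=[]
1: 0x32 (blk 12, set 0) → L1-HIT  vc=[]
2: 0x18 (blk 6, set 0) → MISS  vc=[12]
3: 0x32 (blk 12, set 0) → VC-HIT  vc=[6]
4: 0x32 (blk 12, set 0) → L1-HIT  vc=[6]
5: 0xa (blk 2, set 0) → MISS  vc=[6, 12]
6: 0x33 (blk 12, set 0) → VC-HIT  vc=[6, 2]
7: 0x30 (blk 12, set 0) → L1-HIT  vc=[6, 2]
8: 0x33 (blk 12, set 0) → L1-HIT  vc=[6, 2]
9: 0xa (blk 2, set 0) → VC-HIT  vc=[6, 12]
10: 0x30 (blk 12, set 0) → VC-HIT  vc=[6, 2]
11: 0x30 (blk 12, set 0) → L1-HIT  vc=[6, 2]

MISSES = 3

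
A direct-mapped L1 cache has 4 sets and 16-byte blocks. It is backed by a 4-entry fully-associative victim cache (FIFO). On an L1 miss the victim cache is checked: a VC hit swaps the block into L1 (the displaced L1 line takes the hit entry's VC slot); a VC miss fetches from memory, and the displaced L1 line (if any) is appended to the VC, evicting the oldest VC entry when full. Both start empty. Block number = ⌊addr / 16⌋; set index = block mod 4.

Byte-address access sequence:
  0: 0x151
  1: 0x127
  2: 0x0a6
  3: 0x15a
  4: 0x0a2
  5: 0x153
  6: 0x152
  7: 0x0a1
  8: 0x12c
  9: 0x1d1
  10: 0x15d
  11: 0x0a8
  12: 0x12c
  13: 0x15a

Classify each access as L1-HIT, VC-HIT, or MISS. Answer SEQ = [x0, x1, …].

#0 0x151→b21/s1 MISS; vc=[]
#1 0x127→b18/s2 MISS; vc=[]
#2 0xa6→b10/s2 MISS; vc=[18]
#3 0x15a→b21/s1 L1-HIT; vc=[18]
#4 0xa2→b10/s2 L1-HIT; vc=[18]
#5 0x153→b21/s1 L1-HIT; vc=[18]
#6 0x152→b21/s1 L1-HIT; vc=[18]
#7 0xa1→b10/s2 L1-HIT; vc=[18]
#8 0x12c→b18/s2 VC-HIT; vc=[10]
#9 0x1d1→b29/s1 MISS; vc=[10,21]
#10 0x15d→b21/s1 VC-HIT; vc=[10,29]
#11 0xa8→b10/s2 VC-HIT; vc=[18,29]
#12 0x12c→b18/s2 VC-HIT; vc=[10,29]
#13 0x15a→b21/s1 L1-HIT; vc=[10,29]

SEQ = [MISS, MISS, MISS, L1-HIT, L1-HIT, L1-HIT, L1-HIT, L1-HIT, VC-HIT, MISS, VC-HIT, VC-HIT, VC-HIT, L1-HIT]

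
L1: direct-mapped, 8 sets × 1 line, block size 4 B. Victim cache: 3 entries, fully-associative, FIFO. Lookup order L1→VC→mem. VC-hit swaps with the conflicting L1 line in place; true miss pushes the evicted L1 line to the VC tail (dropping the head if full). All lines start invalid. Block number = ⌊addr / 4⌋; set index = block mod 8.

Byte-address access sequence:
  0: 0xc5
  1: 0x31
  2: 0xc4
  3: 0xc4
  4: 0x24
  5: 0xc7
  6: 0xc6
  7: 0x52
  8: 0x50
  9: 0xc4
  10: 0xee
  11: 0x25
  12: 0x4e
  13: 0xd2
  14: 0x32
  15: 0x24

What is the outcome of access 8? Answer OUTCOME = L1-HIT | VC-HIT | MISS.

#0 0xc5→b49/s1 MISS; vc=[]
#1 0x31→b12/s4 MISS; vc=[]
#2 0xc4→b49/s1 L1-HIT; vc=[]
#3 0xc4→b49/s1 L1-HIT; vc=[]
#4 0x24→b9/s1 MISS; vc=[49]
#5 0xc7→b49/s1 VC-HIT; vc=[9]
#6 0xc6→b49/s1 L1-HIT; vc=[9]
#7 0x52→b20/s4 MISS; vc=[9,12]
#8 0x50→b20/s4 L1-HIT; vc=[9,12]
#9 0xc4→b49/s1 L1-HIT; vc=[9,12]
#10 0xee→b59/s3 MISS; vc=[9,12]
#11 0x25→b9/s1 VC-HIT; vc=[49,12]
#12 0x4e→b19/s3 MISS; vc=[49,12,59]
#13 0xd2→b52/s4 MISS; vc=[12,59,20]
#14 0x32→b12/s4 VC-HIT; vc=[52,59,20]
#15 0x24→b9/s1 L1-HIT; vc=[52,59,20]

OUTCOME = L1-HIT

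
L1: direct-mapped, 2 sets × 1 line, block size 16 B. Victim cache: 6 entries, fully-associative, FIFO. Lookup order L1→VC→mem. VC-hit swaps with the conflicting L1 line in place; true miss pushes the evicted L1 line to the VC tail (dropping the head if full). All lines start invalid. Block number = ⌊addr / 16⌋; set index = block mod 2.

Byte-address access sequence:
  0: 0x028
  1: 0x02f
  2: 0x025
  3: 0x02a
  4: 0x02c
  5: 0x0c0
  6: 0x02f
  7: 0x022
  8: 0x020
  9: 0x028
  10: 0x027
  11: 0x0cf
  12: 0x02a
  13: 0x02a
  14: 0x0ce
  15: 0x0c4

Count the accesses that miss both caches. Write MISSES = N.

  [0] addr=0x28 blk=2 s=0: MISS | VC []
  [1] addr=0x2f blk=2 s=0: L1-HIT | VC []
  [2] addr=0x25 blk=2 s=0: L1-HIT | VC []
  [3] addr=0x2a blk=2 s=0: L1-HIT | VC []
  [4] addr=0x2c blk=2 s=0: L1-HIT | VC []
  [5] addr=0xc0 blk=12 s=0: MISS | VC [2]
  [6] addr=0x2f blk=2 s=0: VC-HIT | VC [12]
  [7] addr=0x22 blk=2 s=0: L1-HIT | VC [12]
  [8] addr=0x20 blk=2 s=0: L1-HIT | VC [12]
  [9] addr=0x28 blk=2 s=0: L1-HIT | VC [12]
  [10] addr=0x27 blk=2 s=0: L1-HIT | VC [12]
  [11] addr=0xcf blk=12 s=0: VC-HIT | VC [2]
  [12] addr=0x2a blk=2 s=0: VC-HIT | VC [12]
  [13] addr=0x2a blk=2 s=0: L1-HIT | VC [12]
  [14] addr=0xce blk=12 s=0: VC-HIT | VC [2]
  [15] addr=0xc4 blk=12 s=0: L1-HIT | VC [2]

MISSES = 2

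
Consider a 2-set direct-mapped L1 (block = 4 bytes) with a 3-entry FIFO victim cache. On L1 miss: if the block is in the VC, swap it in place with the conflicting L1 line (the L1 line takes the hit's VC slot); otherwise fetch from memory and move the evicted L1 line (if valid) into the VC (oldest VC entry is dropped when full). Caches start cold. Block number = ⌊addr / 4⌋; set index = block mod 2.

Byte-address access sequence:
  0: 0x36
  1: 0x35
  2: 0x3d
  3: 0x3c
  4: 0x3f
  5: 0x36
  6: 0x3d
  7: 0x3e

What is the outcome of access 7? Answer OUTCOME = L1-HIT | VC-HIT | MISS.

#0 0x36→b13/s1 MISS; vc=[]
#1 0x35→b13/s1 L1-HIT; vc=[]
#2 0x3d→b15/s1 MISS; vc=[13]
#3 0x3c→b15/s1 L1-HIT; vc=[13]
#4 0x3f→b15/s1 L1-HIT; vc=[13]
#5 0x36→b13/s1 VC-HIT; vc=[15]
#6 0x3d→b15/s1 VC-HIT; vc=[13]
#7 0x3e→b15/s1 L1-HIT; vc=[13]

OUTCOME = L1-HIT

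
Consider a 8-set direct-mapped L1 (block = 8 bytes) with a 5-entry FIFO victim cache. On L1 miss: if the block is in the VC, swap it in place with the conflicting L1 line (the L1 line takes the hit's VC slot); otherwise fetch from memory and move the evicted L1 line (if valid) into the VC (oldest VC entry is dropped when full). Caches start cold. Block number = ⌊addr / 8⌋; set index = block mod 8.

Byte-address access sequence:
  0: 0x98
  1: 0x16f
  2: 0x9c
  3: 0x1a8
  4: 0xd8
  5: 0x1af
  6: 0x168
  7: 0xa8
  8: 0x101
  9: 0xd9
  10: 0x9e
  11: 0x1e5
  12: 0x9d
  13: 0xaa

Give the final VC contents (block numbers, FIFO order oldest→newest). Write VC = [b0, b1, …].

#0 0x98→b19/s3 MISS; vc=[]
#1 0x16f→b45/s5 MISS; vc=[]
#2 0x9c→b19/s3 L1-HIT; vc=[]
#3 0x1a8→b53/s5 MISS; vc=[45]
#4 0xd8→b27/s3 MISS; vc=[45,19]
#5 0x1af→b53/s5 L1-HIT; vc=[45,19]
#6 0x168→b45/s5 VC-HIT; vc=[53,19]
#7 0xa8→b21/s5 MISS; vc=[53,19,45]
#8 0x101→b32/s0 MISS; vc=[53,19,45]
#9 0xd9→b27/s3 L1-HIT; vc=[53,19,45]
#10 0x9e→b19/s3 VC-HIT; vc=[53,27,45]
#11 0x1e5→b60/s4 MISS; vc=[53,27,45]
#12 0x9d→b19/s3 L1-HIT; vc=[53,27,45]
#13 0xaa→b21/s5 L1-HIT; vc=[53,27,45]

VC = [53, 27, 45]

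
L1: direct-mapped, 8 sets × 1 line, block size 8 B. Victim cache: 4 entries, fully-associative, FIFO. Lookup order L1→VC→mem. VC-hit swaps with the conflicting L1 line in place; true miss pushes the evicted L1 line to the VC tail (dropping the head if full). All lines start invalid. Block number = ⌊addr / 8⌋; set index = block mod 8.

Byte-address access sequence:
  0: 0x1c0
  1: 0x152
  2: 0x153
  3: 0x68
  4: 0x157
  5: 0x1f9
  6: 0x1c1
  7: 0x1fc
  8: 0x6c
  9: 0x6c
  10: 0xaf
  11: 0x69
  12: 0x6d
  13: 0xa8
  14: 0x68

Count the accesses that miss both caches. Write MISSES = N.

MISSES = 5

0: 0x1c0 (blk 56, set 0) → MISS  vc=[]
1: 0x152 (blk 42, set 2) → MISS  vc=[]
2: 0x153 (blk 42, set 2) → L1-HIT  vc=[]
3: 0x68 (blk 13, set 5) → MISS  vc=[]
4: 0x157 (blk 42, set 2) → L1-HIT  vc=[]
5: 0x1f9 (blk 63, set 7) → MISS  vc=[]
6: 0x1c1 (blk 56, set 0) → L1-HIT  vc=[]
7: 0x1fc (blk 63, set 7) → L1-HIT  vc=[]
8: 0x6c (blk 13, set 5) → L1-HIT  vc=[]
9: 0x6c (blk 13, set 5) → L1-HIT  vc=[]
10: 0xaf (blk 21, set 5) → MISS  vc=[13]
11: 0x69 (blk 13, set 5) → VC-HIT  vc=[21]
12: 0x6d (blk 13, set 5) → L1-HIT  vc=[21]
13: 0xa8 (blk 21, set 5) → VC-HIT  vc=[13]
14: 0x68 (blk 13, set 5) → VC-HIT  vc=[21]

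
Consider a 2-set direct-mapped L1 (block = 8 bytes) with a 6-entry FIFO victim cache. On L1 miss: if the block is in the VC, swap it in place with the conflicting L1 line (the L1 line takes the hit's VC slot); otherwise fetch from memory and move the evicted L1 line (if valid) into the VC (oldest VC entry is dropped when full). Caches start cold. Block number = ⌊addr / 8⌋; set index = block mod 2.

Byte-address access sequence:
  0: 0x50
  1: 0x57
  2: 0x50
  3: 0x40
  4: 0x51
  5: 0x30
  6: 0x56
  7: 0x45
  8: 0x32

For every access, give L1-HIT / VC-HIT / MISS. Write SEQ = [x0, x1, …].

#0 0x50→b10/s0 MISS; vc=[]
#1 0x57→b10/s0 L1-HIT; vc=[]
#2 0x50→b10/s0 L1-HIT; vc=[]
#3 0x40→b8/s0 MISS; vc=[10]
#4 0x51→b10/s0 VC-HIT; vc=[8]
#5 0x30→b6/s0 MISS; vc=[8,10]
#6 0x56→b10/s0 VC-HIT; vc=[8,6]
#7 0x45→b8/s0 VC-HIT; vc=[10,6]
#8 0x32→b6/s0 VC-HIT; vc=[10,8]

SEQ = [MISS, L1-HIT, L1-HIT, MISS, VC-HIT, MISS, VC-HIT, VC-HIT, VC-HIT]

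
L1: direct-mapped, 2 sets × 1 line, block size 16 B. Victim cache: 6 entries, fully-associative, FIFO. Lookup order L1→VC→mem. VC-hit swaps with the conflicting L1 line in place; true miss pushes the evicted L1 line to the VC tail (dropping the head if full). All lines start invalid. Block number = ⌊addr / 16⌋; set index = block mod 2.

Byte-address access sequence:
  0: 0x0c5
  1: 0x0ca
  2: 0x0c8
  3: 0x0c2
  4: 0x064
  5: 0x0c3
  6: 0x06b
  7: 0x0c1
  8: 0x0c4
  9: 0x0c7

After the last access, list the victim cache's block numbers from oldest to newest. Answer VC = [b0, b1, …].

  [0] addr=0xc5 blk=12 s=0: MISS | VC []
  [1] addr=0xca blk=12 s=0: L1-HIT | VC []
  [2] addr=0xc8 blk=12 s=0: L1-HIT | VC []
  [3] addr=0xc2 blk=12 s=0: L1-HIT | VC []
  [4] addr=0x64 blk=6 s=0: MISS | VC [12]
  [5] addr=0xc3 blk=12 s=0: VC-HIT | VC [6]
  [6] addr=0x6b blk=6 s=0: VC-HIT | VC [12]
  [7] addr=0xc1 blk=12 s=0: VC-HIT | VC [6]
  [8] addr=0xc4 blk=12 s=0: L1-HIT | VC [6]
  [9] addr=0xc7 blk=12 s=0: L1-HIT | VC [6]

VC = [6]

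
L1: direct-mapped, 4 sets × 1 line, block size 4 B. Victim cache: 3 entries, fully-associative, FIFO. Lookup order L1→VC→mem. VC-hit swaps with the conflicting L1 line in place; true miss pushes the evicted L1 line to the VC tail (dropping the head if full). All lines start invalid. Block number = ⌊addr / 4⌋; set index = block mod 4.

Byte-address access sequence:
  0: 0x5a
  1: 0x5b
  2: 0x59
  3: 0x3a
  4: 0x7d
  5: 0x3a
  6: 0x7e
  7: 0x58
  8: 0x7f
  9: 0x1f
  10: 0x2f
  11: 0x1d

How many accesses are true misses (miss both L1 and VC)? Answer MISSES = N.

MISSES = 5

0: 0x5a (blk 22, set 2) → MISS  vc=[]
1: 0x5b (blk 22, set 2) → L1-HIT  vc=[]
2: 0x59 (blk 22, set 2) → L1-HIT  vc=[]
3: 0x3a (blk 14, set 2) → MISS  vc=[22]
4: 0x7d (blk 31, set 3) → MISS  vc=[22]
5: 0x3a (blk 14, set 2) → L1-HIT  vc=[22]
6: 0x7e (blk 31, set 3) → L1-HIT  vc=[22]
7: 0x58 (blk 22, set 2) → VC-HIT  vc=[14]
8: 0x7f (blk 31, set 3) → L1-HIT  vc=[14]
9: 0x1f (blk 7, set 3) → MISS  vc=[14, 31]
10: 0x2f (blk 11, set 3) → MISS  vc=[14, 31, 7]
11: 0x1d (blk 7, set 3) → VC-HIT  vc=[14, 31, 11]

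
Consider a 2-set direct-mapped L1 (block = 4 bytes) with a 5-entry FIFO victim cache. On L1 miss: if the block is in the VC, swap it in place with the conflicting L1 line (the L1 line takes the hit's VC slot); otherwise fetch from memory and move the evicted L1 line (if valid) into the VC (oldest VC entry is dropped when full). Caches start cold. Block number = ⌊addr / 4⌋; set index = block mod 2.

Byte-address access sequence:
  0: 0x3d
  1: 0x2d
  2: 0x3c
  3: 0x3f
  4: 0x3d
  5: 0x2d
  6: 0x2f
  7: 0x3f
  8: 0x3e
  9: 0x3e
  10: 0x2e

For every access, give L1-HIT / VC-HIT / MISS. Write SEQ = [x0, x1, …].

SEQ = [MISS, MISS, VC-HIT, L1-HIT, L1-HIT, VC-HIT, L1-HIT, VC-HIT, L1-HIT, L1-HIT, VC-HIT]

  [0] addr=0x3d blk=15 s=1: MISS | VC []
  [1] addr=0x2d blk=11 s=1: MISS | VC [15]
  [2] addr=0x3c blk=15 s=1: VC-HIT | VC [11]
  [3] addr=0x3f blk=15 s=1: L1-HIT | VC [11]
  [4] addr=0x3d blk=15 s=1: L1-HIT | VC [11]
  [5] addr=0x2d blk=11 s=1: VC-HIT | VC [15]
  [6] addr=0x2f blk=11 s=1: L1-HIT | VC [15]
  [7] addr=0x3f blk=15 s=1: VC-HIT | VC [11]
  [8] addr=0x3e blk=15 s=1: L1-HIT | VC [11]
  [9] addr=0x3e blk=15 s=1: L1-HIT | VC [11]
  [10] addr=0x2e blk=11 s=1: VC-HIT | VC [15]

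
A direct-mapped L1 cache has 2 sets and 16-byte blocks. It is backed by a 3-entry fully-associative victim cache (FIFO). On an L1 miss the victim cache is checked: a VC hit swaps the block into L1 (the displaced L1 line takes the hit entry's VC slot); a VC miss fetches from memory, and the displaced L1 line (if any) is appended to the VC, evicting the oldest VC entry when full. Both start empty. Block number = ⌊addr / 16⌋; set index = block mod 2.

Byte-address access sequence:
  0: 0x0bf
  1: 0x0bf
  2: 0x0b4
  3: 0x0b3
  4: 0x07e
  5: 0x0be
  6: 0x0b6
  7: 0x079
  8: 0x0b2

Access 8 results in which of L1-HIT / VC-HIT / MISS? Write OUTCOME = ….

#0 0xbf→b11/s1 MISS; vc=[]
#1 0xbf→b11/s1 L1-HIT; vc=[]
#2 0xb4→b11/s1 L1-HIT; vc=[]
#3 0xb3→b11/s1 L1-HIT; vc=[]
#4 0x7e→b7/s1 MISS; vc=[11]
#5 0xbe→b11/s1 VC-HIT; vc=[7]
#6 0xb6→b11/s1 L1-HIT; vc=[7]
#7 0x79→b7/s1 VC-HIT; vc=[11]
#8 0xb2→b11/s1 VC-HIT; vc=[7]

OUTCOME = VC-HIT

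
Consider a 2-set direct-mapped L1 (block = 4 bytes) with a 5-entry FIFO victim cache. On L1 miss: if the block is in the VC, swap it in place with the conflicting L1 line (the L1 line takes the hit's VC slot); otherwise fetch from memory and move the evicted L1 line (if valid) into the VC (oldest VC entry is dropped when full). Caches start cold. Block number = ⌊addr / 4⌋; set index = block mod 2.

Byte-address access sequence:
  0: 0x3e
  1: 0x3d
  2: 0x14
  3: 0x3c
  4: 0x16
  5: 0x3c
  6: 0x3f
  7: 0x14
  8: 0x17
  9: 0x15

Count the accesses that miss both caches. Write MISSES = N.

MISSES = 2

0: 0x3e (blk 15, set 1) → MISS  vc=[]
1: 0x3d (blk 15, set 1) → L1-HIT  vc=[]
2: 0x14 (blk 5, set 1) → MISS  vc=[15]
3: 0x3c (blk 15, set 1) → VC-HIT  vc=[5]
4: 0x16 (blk 5, set 1) → VC-HIT  vc=[15]
5: 0x3c (blk 15, set 1) → VC-HIT  vc=[5]
6: 0x3f (blk 15, set 1) → L1-HIT  vc=[5]
7: 0x14 (blk 5, set 1) → VC-HIT  vc=[15]
8: 0x17 (blk 5, set 1) → L1-HIT  vc=[15]
9: 0x15 (blk 5, set 1) → L1-HIT  vc=[15]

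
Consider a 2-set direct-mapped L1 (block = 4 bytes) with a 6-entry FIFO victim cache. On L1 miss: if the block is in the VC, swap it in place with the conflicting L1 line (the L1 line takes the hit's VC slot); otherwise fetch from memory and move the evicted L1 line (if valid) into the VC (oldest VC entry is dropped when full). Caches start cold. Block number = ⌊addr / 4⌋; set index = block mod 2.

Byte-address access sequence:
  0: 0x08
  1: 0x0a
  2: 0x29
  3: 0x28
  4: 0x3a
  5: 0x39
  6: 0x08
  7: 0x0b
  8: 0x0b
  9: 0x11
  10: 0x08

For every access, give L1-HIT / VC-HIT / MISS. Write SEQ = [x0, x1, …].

SEQ = [MISS, L1-HIT, MISS, L1-HIT, MISS, L1-HIT, VC-HIT, L1-HIT, L1-HIT, MISS, VC-HIT]

#0 0x8→b2/s0 MISS; vc=[]
#1 0xa→b2/s0 L1-HIT; vc=[]
#2 0x29→b10/s0 MISS; vc=[2]
#3 0x28→b10/s0 L1-HIT; vc=[2]
#4 0x3a→b14/s0 MISS; vc=[2,10]
#5 0x39→b14/s0 L1-HIT; vc=[2,10]
#6 0x8→b2/s0 VC-HIT; vc=[14,10]
#7 0xb→b2/s0 L1-HIT; vc=[14,10]
#8 0xb→b2/s0 L1-HIT; vc=[14,10]
#9 0x11→b4/s0 MISS; vc=[14,10,2]
#10 0x8→b2/s0 VC-HIT; vc=[14,10,4]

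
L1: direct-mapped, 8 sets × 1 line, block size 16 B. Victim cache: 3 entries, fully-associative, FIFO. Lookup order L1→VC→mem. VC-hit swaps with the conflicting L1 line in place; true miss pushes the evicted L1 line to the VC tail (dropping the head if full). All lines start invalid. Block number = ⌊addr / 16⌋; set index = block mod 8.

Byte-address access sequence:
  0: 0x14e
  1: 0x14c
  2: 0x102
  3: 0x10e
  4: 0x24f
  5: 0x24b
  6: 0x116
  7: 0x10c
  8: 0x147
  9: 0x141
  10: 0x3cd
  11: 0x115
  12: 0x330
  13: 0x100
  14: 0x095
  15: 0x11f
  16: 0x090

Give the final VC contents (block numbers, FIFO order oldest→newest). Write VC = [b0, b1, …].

VC = [36, 20, 17]

  [0] addr=0x14e blk=20 s=4: MISS | VC []
  [1] addr=0x14c blk=20 s=4: L1-HIT | VC []
  [2] addr=0x102 blk=16 s=0: MISS | VC []
  [3] addr=0x10e blk=16 s=0: L1-HIT | VC []
  [4] addr=0x24f blk=36 s=4: MISS | VC [20]
  [5] addr=0x24b blk=36 s=4: L1-HIT | VC [20]
  [6] addr=0x116 blk=17 s=1: MISS | VC [20]
  [7] addr=0x10c blk=16 s=0: L1-HIT | VC [20]
  [8] addr=0x147 blk=20 s=4: VC-HIT | VC [36]
  [9] addr=0x141 blk=20 s=4: L1-HIT | VC [36]
  [10] addr=0x3cd blk=60 s=4: MISS | VC [36, 20]
  [11] addr=0x115 blk=17 s=1: L1-HIT | VC [36, 20]
  [12] addr=0x330 blk=51 s=3: MISS | VC [36, 20]
  [13] addr=0x100 blk=16 s=0: L1-HIT | VC [36, 20]
  [14] addr=0x95 blk=9 s=1: MISS | VC [36, 20, 17]
  [15] addr=0x11f blk=17 s=1: VC-HIT | VC [36, 20, 9]
  [16] addr=0x90 blk=9 s=1: VC-HIT | VC [36, 20, 17]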